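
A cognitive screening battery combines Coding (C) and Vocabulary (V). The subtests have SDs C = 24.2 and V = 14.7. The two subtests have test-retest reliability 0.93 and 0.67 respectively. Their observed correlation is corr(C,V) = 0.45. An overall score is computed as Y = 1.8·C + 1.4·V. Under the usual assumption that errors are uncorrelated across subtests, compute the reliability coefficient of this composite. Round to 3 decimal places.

0.913

Var(Y) = 1.8²·24.2² + 1.4²·14.7² + 2·[2.52·24.2·14.7·0.45] = 2321.01 + 806.818 = 3127.83.
Under uncorrelated errors the observed covariances equal the true-score covariances, so only the own-variance terms attenuate.
True-score variance = [1.8²·24.2²·0.93 + 1.4²·14.7²·0.67] + 806.818 = 2048.42 + 806.818 = 2855.24.
Reliability = 2855.24 / 3127.83 = 0.913.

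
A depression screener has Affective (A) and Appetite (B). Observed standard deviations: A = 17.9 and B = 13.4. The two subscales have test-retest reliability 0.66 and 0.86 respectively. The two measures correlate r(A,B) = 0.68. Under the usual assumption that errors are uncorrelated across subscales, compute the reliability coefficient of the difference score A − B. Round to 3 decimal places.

0.228

Var(A−B) = 17.9² + 13.4² − 2·17.9·13.4·0.68 = 499.97 − 326.21 = 173.76.
With uncorrelated errors the cross-covariances are all true-score covariance, so they carry over unchanged; only the diagonal terms shrink to ρᵢσᵢ².
True-score variance = [17.9²·0.66 + 13.4²·0.86] − 326.21 = 365.892 − 326.21 = 39.6826.
Reliability = 39.6826 / 173.76 = 0.228.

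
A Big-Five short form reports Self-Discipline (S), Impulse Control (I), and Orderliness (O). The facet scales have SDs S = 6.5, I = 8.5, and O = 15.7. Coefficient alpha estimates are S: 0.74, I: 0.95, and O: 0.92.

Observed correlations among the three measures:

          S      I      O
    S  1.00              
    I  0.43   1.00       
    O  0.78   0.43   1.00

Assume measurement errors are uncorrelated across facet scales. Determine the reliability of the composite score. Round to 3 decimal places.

0.950

Var(S+I+O) = 6.5² + 8.5² + 15.7² + 2·[6.5·8.5·0.43 + 6.5·15.7·0.78 + 8.5·15.7·0.43] = 360.99 + 321.48 = 682.47.
Because errors are independent across components, Cov(Tᵢ,Tⱼ) = Cov(Xᵢ,Xⱼ); the off-diagonal part of the true-score variance is the same as above.
True-score variance = [6.5²·0.74 + 8.5²·0.95 + 15.7²·0.92] + 321.48 = 326.673 + 321.48 = 648.153.
Reliability = 648.153 / 682.47 = 0.950.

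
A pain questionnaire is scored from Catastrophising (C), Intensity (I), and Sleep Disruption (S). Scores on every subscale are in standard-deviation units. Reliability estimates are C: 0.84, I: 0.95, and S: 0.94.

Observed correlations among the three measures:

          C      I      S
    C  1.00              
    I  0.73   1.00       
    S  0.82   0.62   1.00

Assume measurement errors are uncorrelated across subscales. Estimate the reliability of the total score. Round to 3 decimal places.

0.963

Var(C+I+S) = 3 + 2·[0.73 + 0.82 + 0.62] = 3 + 4.34 = 7.34.
Under uncorrelated errors the observed covariances equal the true-score covariances, so only the own-variance terms attenuate.
True-score variance = [0.84 + 0.95 + 0.94] + 4.34 = 2.73 + 4.34 = 7.07.
Reliability = 7.07 / 7.34 = 0.963.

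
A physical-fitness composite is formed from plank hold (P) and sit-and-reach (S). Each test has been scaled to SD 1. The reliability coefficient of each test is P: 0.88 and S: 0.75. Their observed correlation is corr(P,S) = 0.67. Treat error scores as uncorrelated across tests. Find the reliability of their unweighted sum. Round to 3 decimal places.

0.889

Var(P+S) = 2 + 2·[0.67] = 2 + 1.34 = 3.34.
Because errors are independent across components, Cov(Tᵢ,Tⱼ) = Cov(Xᵢ,Xⱼ); the off-diagonal part of the true-score variance is the same as above.
True-score variance = [0.88 + 0.75] + 1.34 = 1.63 + 1.34 = 2.97.
Reliability = 2.97 / 3.34 = 0.889.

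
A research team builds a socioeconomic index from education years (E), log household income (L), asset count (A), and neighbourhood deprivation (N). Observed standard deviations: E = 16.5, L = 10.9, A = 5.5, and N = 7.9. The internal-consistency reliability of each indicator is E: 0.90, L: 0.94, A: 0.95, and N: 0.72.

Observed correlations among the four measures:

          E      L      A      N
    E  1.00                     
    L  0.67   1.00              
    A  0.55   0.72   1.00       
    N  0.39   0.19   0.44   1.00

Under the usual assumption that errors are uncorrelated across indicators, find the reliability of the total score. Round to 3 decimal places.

Var(E+L+A+N) = 16.5² + 10.9² + 5.5² + 7.9² + 2·[16.5·10.9·0.67 + 16.5·5.5·0.55 + 16.5·7.9·0.39 + 10.9·5.5·0.72 + 10.9·7.9·0.19 + 5.5·7.9·0.44] = 483.72 + 599.783 = 1083.5.
Because errors are independent across components, Cov(Tᵢ,Tⱼ) = Cov(Xᵢ,Xⱼ); the off-diagonal part of the true-score variance is the same as above.
True-score variance = [16.5²·0.90 + 10.9²·0.94 + 5.5²·0.95 + 7.9²·0.72] + 599.783 = 430.379 + 599.783 = 1030.16.
Reliability = 1030.16 / 1083.5 = 0.951.

0.951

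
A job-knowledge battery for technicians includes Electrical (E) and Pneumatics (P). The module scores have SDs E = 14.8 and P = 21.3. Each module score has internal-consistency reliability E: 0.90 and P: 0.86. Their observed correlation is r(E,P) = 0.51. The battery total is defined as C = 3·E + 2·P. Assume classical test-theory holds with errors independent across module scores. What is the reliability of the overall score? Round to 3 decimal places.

0.921

Var(C) = 3²·14.8² + 2²·21.3² + 2·[6·14.8·21.3·0.51] = 3786.12 + 1929.27 = 5715.39.
With uncorrelated errors the cross-covariances are all true-score covariance, so they carry over unchanged; only the diagonal terms shrink to ρᵢσᵢ².
True-score variance = [3²·14.8²·0.90 + 2²·21.3²·0.86] + 1929.27 = 3334.92 + 1929.27 = 5264.19.
Reliability = 5264.19 / 5715.39 = 0.921.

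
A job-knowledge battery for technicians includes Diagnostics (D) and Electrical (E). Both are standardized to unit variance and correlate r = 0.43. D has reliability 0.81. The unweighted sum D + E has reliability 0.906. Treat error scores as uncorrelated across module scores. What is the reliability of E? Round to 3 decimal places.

Var(D+E) = 2 + 2·0.43 = 2.860.
True-score variance = ρ_D + ρ_E + 2·0.43, so 0.906 = (0.81 + ρ_E + 0.86) / 2.860.
ρ_E = 0.906·2.860 − 0.81 − 0.86 = 0.921.

0.921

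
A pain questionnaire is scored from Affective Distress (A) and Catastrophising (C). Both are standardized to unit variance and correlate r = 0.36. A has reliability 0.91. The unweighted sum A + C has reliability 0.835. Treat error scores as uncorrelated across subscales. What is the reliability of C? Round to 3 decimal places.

0.641

Var(A+C) = 2 + 2·0.36 = 2.720.
True-score variance = ρ_A + ρ_C + 2·0.36, so 0.835 = (0.91 + ρ_C + 0.72) / 2.720.
ρ_C = 0.835·2.720 − 0.91 − 0.72 = 0.641.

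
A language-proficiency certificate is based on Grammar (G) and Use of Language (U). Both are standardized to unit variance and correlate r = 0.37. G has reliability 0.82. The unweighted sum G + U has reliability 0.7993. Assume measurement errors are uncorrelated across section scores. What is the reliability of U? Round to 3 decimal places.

Var(G+U) = 2 + 2·0.37 = 2.740.
True-score variance = ρ_G + ρ_U + 2·0.37, so 0.7993 = (0.82 + ρ_U + 0.74) / 2.740.
ρ_U = 0.7993·2.740 − 0.82 − 0.74 = 0.630.

0.630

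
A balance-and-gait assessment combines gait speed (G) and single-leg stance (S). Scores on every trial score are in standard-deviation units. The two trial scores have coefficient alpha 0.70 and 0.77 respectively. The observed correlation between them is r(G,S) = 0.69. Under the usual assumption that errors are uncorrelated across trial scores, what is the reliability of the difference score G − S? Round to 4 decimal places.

0.1452

Var(G−S) = 1 + 1 − 2·0.69 = 2 − 1.38 = 0.62.
Under uncorrelated errors the observed covariances equal the true-score covariances, so only the own-variance terms attenuate.
True-score variance = [0.70 + 0.77] − 1.38 = 1.47 − 1.38 = 0.09.
Reliability = 0.09 / 0.62 = 0.1452.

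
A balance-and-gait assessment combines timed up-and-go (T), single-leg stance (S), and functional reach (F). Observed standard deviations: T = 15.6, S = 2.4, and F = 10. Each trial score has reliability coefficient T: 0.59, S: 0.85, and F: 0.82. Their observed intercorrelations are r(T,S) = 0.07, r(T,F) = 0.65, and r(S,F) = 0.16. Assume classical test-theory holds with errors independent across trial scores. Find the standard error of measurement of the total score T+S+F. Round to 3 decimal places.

Var(total) = 349.12 + 215.722 = 564.842.
True-score variance = 230.478 + 215.722 = 446.2, so reliability = 0.7900.
Error variance = 564.842 − 446.2 = 118.642; SEM = √118.642 = 10.892.

10.892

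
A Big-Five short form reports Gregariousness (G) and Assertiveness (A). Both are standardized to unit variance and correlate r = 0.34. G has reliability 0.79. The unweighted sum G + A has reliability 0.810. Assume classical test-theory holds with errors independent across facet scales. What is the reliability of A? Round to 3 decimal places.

0.701

Var(G+A) = 2 + 2·0.34 = 2.680.
True-score variance = ρ_G + ρ_A + 2·0.34, so 0.810 = (0.79 + ρ_A + 0.68) / 2.680.
ρ_A = 0.810·2.680 − 0.79 − 0.68 = 0.701.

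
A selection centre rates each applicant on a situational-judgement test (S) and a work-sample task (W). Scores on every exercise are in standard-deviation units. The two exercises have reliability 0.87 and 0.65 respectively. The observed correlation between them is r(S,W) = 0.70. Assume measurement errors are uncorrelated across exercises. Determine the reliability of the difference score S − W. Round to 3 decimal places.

Var(S−W) = 1 + 1 − 2·0.70 = 2 − 1.4 = 0.6.
Under uncorrelated errors the observed covariances equal the true-score covariances, so only the own-variance terms attenuate.
True-score variance = [0.87 + 0.65] − 1.4 = 1.52 − 1.4 = 0.12.
Reliability = 0.12 / 0.6 = 0.200.

0.200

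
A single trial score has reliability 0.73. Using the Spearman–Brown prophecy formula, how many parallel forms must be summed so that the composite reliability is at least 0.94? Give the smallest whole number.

k ≥ ρ*(1−ρ₁)/(ρ₁(1−ρ*)) = 0.94·0.27 / (0.73·0.06) = 5.795.
Smallest integer k = 6.

6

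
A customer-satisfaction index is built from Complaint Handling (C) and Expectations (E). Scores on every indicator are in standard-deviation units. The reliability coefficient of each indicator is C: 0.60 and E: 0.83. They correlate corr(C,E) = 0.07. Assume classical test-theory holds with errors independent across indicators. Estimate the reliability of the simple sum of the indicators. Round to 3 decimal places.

0.734

Var(C+E) = 2 + 2·[0.07] = 2 + 0.14 = 2.14.
With uncorrelated errors the cross-covariances are all true-score covariance, so they carry over unchanged; only the diagonal terms shrink to ρᵢσᵢ².
True-score variance = [0.60 + 0.83] + 0.14 = 1.43 + 0.14 = 1.57.
Reliability = 1.57 / 2.14 = 0.734.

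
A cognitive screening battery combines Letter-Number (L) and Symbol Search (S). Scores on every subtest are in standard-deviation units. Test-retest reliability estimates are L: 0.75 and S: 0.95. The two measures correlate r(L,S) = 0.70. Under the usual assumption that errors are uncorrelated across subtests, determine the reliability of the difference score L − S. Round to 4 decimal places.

0.5000

Var(L−S) = 1 + 1 − 2·0.70 = 2 − 1.4 = 0.6.
Under uncorrelated errors the observed covariances equal the true-score covariances, so only the own-variance terms attenuate.
True-score variance = [0.75 + 0.95] − 1.4 = 1.7 − 1.4 = 0.3.
Reliability = 0.3 / 0.6 = 0.5000.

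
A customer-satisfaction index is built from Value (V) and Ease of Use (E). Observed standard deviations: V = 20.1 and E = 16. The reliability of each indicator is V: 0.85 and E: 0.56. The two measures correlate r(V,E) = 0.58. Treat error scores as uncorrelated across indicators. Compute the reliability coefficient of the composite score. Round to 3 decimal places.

0.832

Var(V+E) = 20.1² + 16² + 2·[20.1·16·0.58] = 660.01 + 373.056 = 1033.07.
With uncorrelated errors the cross-covariances are all true-score covariance, so they carry over unchanged; only the diagonal terms shrink to ρᵢσᵢ².
True-score variance = [20.1²·0.85 + 16²·0.56] + 373.056 = 486.769 + 373.056 = 859.824.
Reliability = 859.824 / 1033.07 = 0.832.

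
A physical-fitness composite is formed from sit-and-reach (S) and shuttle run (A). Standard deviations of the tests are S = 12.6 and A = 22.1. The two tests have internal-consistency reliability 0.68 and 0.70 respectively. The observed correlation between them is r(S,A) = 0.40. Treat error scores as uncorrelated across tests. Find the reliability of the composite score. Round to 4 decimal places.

Var(S+A) = 12.6² + 22.1² + 2·[12.6·22.1·0.40] = 647.17 + 222.768 = 869.938.
Because errors are independent across components, Cov(Tᵢ,Tⱼ) = Cov(Xᵢ,Xⱼ); the off-diagonal part of the true-score variance is the same as above.
True-score variance = [12.6²·0.68 + 22.1²·0.70] + 222.768 = 449.844 + 222.768 = 672.612.
Reliability = 672.612 / 869.938 = 0.7732.

0.7732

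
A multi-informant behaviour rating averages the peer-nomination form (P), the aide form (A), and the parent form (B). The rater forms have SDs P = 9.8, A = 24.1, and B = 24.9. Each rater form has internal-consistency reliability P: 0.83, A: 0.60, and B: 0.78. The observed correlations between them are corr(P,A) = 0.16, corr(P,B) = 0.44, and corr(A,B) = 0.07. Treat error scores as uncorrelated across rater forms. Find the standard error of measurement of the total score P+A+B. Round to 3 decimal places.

Var(total) = 1296.86 + 374.328 = 1671.19.
True-score variance = 911.807 + 374.328 = 1286.13, so reliability = 0.7696.
Error variance = 1671.19 − 1286.13 = 385.053; SEM = √385.053 = 19.623.

19.623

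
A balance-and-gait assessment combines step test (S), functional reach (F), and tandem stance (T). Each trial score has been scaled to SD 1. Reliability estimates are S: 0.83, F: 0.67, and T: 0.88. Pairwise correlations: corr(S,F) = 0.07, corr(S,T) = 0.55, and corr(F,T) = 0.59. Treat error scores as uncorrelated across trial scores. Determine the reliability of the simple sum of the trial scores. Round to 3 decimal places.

Var(S+F+T) = 3 + 2·[0.07 + 0.55 + 0.59] = 3 + 2.42 = 5.42.
Because errors are independent across components, Cov(Tᵢ,Tⱼ) = Cov(Xᵢ,Xⱼ); the off-diagonal part of the true-score variance is the same as above.
True-score variance = [0.83 + 0.67 + 0.88] + 2.42 = 2.38 + 2.42 = 4.8.
Reliability = 4.8 / 5.42 = 0.886.

0.886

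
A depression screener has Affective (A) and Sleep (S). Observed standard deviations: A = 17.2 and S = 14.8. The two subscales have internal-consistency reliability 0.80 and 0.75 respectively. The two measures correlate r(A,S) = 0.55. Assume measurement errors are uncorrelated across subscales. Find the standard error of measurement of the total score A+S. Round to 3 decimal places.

Var(total) = 514.88 + 280.016 = 794.896.
True-score variance = 400.952 + 280.016 = 680.968, so reliability = 0.8567.
Error variance = 794.896 − 680.968 = 113.928; SEM = √113.928 = 10.674.

10.674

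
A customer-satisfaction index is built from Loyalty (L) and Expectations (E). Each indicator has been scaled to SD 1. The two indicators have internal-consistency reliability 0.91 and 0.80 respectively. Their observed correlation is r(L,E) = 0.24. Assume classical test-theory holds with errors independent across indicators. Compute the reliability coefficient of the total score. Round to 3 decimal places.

Var(L+E) = 2 + 2·[0.24] = 2 + 0.48 = 2.48.
Because errors are independent across components, Cov(Tᵢ,Tⱼ) = Cov(Xᵢ,Xⱼ); the off-diagonal part of the true-score variance is the same as above.
True-score variance = [0.91 + 0.80] + 0.48 = 1.71 + 0.48 = 2.19.
Reliability = 2.19 / 2.48 = 0.883.

0.883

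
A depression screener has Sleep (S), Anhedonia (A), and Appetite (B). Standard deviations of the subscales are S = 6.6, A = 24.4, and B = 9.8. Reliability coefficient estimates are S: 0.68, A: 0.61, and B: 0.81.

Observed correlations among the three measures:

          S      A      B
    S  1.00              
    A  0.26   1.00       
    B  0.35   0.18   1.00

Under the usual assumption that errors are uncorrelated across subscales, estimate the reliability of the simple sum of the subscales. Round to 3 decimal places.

0.722

Var(S+A+B) = 6.6² + 24.4² + 9.8² + 2·[6.6·24.4·0.26 + 6.6·9.8·0.35 + 24.4·9.8·0.18] = 734.96 + 215.1 = 950.06.
Because errors are independent across components, Cov(Tᵢ,Tⱼ) = Cov(Xᵢ,Xⱼ); the off-diagonal part of the true-score variance is the same as above.
True-score variance = [6.6²·0.68 + 24.4²·0.61 + 9.8²·0.81] + 215.1 = 470.583 + 215.1 = 685.683.
Reliability = 685.683 / 950.06 = 0.722.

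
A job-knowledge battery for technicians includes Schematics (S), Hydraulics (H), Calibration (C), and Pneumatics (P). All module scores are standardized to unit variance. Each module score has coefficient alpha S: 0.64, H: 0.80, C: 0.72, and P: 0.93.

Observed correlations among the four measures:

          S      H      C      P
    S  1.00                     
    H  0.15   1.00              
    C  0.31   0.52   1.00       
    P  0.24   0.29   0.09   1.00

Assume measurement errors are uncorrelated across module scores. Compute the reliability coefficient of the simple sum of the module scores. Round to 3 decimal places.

Var(S+H+C+P) = 4 + 2·[0.15 + 0.31 + 0.24 + 0.52 + 0.29 + 0.09] = 4 + 3.2 = 7.2.
Because errors are independent across components, Cov(Tᵢ,Tⱼ) = Cov(Xᵢ,Xⱼ); the off-diagonal part of the true-score variance is the same as above.
True-score variance = [0.64 + 0.80 + 0.72 + 0.93] + 3.2 = 3.09 + 3.2 = 6.29.
Reliability = 6.29 / 7.2 = 0.874.

0.874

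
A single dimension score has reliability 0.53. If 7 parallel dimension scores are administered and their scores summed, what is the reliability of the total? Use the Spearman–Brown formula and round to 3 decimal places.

0.888

ρ_k = kρ / (1 + (k−1)ρ) = 7·0.53 / (1 + 6·0.53) = 3.710 / 4.180 = 0.888.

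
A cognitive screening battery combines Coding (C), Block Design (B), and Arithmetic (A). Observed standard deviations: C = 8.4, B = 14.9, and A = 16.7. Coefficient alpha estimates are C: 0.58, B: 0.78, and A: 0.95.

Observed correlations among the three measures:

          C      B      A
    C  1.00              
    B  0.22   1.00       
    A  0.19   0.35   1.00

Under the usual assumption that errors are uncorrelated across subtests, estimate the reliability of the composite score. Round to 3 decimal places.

Var(C+B+A) = 8.4² + 14.9² + 16.7² + 2·[8.4·14.9·0.22 + 8.4·16.7·0.19 + 14.9·16.7·0.35] = 571.46 + 282.558 = 854.018.
Because errors are independent across components, Cov(Tᵢ,Tⱼ) = Cov(Xᵢ,Xⱼ); the off-diagonal part of the true-score variance is the same as above.
True-score variance = [8.4²·0.58 + 14.9²·0.78 + 16.7²·0.95] + 282.558 = 479.038 + 282.558 = 761.596.
Reliability = 761.596 / 854.018 = 0.892.

0.892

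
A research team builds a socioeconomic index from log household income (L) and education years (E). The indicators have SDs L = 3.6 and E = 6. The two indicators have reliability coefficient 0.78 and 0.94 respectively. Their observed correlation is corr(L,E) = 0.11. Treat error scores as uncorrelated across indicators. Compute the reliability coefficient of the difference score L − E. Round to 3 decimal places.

0.887

Var(L−E) = 3.6² + 6² − 2·3.6·6·0.11 = 48.96 − 4.752 = 44.208.
With uncorrelated errors the cross-covariances are all true-score covariance, so they carry over unchanged; only the diagonal terms shrink to ρᵢσᵢ².
True-score variance = [3.6²·0.78 + 6²·0.94] − 4.752 = 43.9488 − 4.752 = 39.1968.
Reliability = 39.1968 / 44.208 = 0.887.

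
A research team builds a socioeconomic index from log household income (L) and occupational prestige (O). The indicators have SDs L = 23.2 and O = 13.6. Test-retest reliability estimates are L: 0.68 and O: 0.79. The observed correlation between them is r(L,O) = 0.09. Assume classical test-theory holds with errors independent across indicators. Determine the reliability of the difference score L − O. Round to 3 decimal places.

Var(L−O) = 23.2² + 13.6² − 2·23.2·13.6·0.09 = 723.2 − 56.7936 = 666.406.
Under uncorrelated errors the observed covariances equal the true-score covariances, so only the own-variance terms attenuate.
True-score variance = [23.2²·0.68 + 13.6²·0.79] − 56.7936 = 512.122 − 56.7936 = 455.328.
Reliability = 455.328 / 666.406 = 0.683.

0.683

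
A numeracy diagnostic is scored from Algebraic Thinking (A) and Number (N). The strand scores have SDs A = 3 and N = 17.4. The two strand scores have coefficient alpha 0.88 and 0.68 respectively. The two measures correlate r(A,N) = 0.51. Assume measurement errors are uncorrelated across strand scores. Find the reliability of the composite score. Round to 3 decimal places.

0.732

Var(A+N) = 3² + 17.4² + 2·[3·17.4·0.51] = 311.76 + 53.244 = 365.004.
Because errors are independent across components, Cov(Tᵢ,Tⱼ) = Cov(Xᵢ,Xⱼ); the off-diagonal part of the true-score variance is the same as above.
True-score variance = [3²·0.88 + 17.4²·0.68] + 53.244 = 213.797 + 53.244 = 267.041.
Reliability = 267.041 / 365.004 = 0.732.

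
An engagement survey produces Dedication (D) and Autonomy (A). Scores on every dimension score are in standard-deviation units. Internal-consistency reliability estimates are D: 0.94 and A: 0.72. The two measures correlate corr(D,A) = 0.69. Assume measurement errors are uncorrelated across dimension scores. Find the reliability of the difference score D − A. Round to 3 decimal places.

0.452

Var(D−A) = 1 + 1 − 2·0.69 = 2 − 1.38 = 0.62.
With uncorrelated errors the cross-covariances are all true-score covariance, so they carry over unchanged; only the diagonal terms shrink to ρᵢσᵢ².
True-score variance = [0.94 + 0.72] − 1.38 = 1.66 − 1.38 = 0.28.
Reliability = 0.28 / 0.62 = 0.452.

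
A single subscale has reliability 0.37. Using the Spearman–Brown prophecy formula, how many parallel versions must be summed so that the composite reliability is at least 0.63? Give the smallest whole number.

3

k ≥ ρ*(1−ρ₁)/(ρ₁(1−ρ*)) = 0.63·0.63 / (0.37·0.37) = 2.899.
Smallest integer k = 3.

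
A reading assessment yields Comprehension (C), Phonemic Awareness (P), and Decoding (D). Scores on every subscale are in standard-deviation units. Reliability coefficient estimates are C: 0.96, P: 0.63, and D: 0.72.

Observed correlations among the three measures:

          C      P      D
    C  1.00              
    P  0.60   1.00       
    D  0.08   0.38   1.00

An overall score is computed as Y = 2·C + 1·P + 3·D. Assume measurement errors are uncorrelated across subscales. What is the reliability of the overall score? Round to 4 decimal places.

0.8447

Var(Y) = 2² + 1 + 3² + 2·[2·0.60 + 6·0.08 + 3·0.38] = 14 + 5.64 = 19.64.
Under uncorrelated errors the observed covariances equal the true-score covariances, so only the own-variance terms attenuate.
True-score variance = [2²·0.96 + 0.63 + 3²·0.72] + 5.64 = 10.95 + 5.64 = 16.59.
Reliability = 16.59 / 19.64 = 0.8447.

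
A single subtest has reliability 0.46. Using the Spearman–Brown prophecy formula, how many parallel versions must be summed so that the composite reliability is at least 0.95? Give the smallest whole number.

23

k ≥ ρ*(1−ρ₁)/(ρ₁(1−ρ*)) = 0.95·0.54 / (0.46·0.05) = 22.304.
Smallest integer k = 23.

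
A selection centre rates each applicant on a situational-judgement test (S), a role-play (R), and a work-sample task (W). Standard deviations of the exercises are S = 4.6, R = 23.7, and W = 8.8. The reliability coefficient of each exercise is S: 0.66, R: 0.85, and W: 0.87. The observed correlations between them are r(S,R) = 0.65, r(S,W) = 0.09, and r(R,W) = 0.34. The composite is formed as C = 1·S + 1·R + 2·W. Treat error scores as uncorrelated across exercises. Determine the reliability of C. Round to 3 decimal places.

Var(C) = 4.6² + 23.7² + 2²·8.8² + 2·[4.6·23.7·0.65 + 2·4.6·8.8·0.09 + 2·23.7·8.8·0.34] = 892.61 + 439.94 = 1332.55.
With uncorrelated errors the cross-covariances are all true-score covariance, so they carry over unchanged; only the diagonal terms shrink to ρᵢσᵢ².
True-score variance = [4.6²·0.66 + 23.7²·0.85 + 2²·8.8²·0.87] + 439.94 = 760.893 + 439.94 = 1200.83.
Reliability = 1200.83 / 1332.55 = 0.901.

0.901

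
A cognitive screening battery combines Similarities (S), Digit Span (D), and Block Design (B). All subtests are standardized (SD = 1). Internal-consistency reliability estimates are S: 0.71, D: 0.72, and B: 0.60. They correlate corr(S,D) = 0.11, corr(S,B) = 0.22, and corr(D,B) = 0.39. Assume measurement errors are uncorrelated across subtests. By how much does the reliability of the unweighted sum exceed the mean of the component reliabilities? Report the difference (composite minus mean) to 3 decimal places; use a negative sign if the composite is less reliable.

0.105

Var(sum) = 3 + 1.44 = 4.44; true-score variance = 2.03 + 1.44 = 3.47; composite reliability = 0.7815.
Mean component reliability = 0.6767.
Difference = 0.7815 − 0.6767 = 0.105.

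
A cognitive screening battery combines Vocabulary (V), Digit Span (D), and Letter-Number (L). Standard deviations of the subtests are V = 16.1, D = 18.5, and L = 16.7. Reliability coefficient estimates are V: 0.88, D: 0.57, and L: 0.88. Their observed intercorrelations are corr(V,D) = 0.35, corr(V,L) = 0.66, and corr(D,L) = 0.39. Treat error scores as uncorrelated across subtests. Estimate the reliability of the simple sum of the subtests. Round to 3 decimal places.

0.874

Var(V+D+L) = 16.1² + 18.5² + 16.7² + 2·[16.1·18.5·0.35 + 16.1·16.7·0.66 + 18.5·16.7·0.39] = 880.35 + 804.384 = 1684.73.
Because errors are independent across components, Cov(Tᵢ,Tⱼ) = Cov(Xᵢ,Xⱼ); the off-diagonal part of the true-score variance is the same as above.
True-score variance = [16.1²·0.88 + 18.5²·0.57 + 16.7²·0.88] + 804.384 = 668.611 + 804.384 = 1472.99.
Reliability = 1472.99 / 1684.73 = 0.874.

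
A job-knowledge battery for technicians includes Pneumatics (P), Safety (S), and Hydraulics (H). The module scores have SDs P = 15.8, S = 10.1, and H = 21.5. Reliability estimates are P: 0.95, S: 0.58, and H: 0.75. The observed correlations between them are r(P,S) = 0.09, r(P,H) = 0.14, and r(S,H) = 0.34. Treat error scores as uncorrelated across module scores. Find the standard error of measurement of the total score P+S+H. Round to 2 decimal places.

13.07

Var(total) = 813.9 + 271.502 = 1085.4.
True-score variance = 643.011 + 271.502 = 914.514, so reliability = 0.8426.
Error variance = 1085.4 − 914.514 = 170.889; SEM = √170.889 = 13.07.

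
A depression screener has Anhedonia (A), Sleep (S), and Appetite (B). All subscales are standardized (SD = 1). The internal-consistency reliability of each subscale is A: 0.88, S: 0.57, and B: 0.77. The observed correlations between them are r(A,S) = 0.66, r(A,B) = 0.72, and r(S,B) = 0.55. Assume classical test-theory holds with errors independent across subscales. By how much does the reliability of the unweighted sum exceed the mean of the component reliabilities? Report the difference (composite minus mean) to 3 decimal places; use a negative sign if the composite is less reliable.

Var(sum) = 3 + 3.86 = 6.86; true-score variance = 2.22 + 3.86 = 6.08; composite reliability = 0.8863.
Mean component reliability = 0.7400.
Difference = 0.8863 − 0.7400 = 0.146.

0.146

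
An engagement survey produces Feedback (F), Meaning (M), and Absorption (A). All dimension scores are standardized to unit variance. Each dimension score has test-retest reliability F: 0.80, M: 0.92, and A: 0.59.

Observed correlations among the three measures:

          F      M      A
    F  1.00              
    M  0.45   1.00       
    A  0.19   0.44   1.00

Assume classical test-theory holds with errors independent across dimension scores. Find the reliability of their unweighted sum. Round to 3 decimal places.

Var(F+M+A) = 3 + 2·[0.45 + 0.19 + 0.44] = 3 + 2.16 = 5.16.
Because errors are independent across components, Cov(Tᵢ,Tⱼ) = Cov(Xᵢ,Xⱼ); the off-diagonal part of the true-score variance is the same as above.
True-score variance = [0.80 + 0.92 + 0.59] + 2.16 = 2.31 + 2.16 = 4.47.
Reliability = 4.47 / 5.16 = 0.866.

0.866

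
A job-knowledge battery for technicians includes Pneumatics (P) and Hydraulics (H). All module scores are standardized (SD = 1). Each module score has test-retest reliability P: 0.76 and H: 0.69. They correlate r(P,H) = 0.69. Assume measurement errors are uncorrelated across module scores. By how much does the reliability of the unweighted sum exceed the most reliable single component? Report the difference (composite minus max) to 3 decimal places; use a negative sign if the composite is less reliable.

Var(sum) = 2 + 1.38 = 3.38; true-score variance = 1.45 + 1.38 = 2.83; composite reliability = 0.8373.
Max component reliability = 0.7600.
Difference = 0.8373 − 0.7600 = 0.077.

0.077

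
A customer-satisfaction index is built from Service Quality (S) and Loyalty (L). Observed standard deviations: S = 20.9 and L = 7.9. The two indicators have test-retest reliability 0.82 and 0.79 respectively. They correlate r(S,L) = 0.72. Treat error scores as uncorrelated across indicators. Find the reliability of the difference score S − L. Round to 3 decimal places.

Var(S−L) = 20.9² + 7.9² − 2·20.9·7.9·0.72 = 499.22 − 237.758 = 261.462.
Under uncorrelated errors the observed covariances equal the true-score covariances, so only the own-variance terms attenuate.
True-score variance = [20.9²·0.82 + 7.9²·0.79] − 237.758 = 407.488 − 237.758 = 169.73.
Reliability = 169.73 / 261.462 = 0.649.

0.649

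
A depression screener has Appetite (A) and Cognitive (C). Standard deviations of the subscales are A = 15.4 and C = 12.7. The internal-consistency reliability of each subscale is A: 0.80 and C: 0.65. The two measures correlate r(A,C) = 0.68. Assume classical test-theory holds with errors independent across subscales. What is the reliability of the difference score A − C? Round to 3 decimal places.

0.216

Var(A−C) = 15.4² + 12.7² − 2·15.4·12.7·0.68 = 398.45 − 265.989 = 132.461.
Because errors are independent across components, Cov(Tᵢ,Tⱼ) = Cov(Xᵢ,Xⱼ); the off-diagonal part of the true-score variance is the same as above.
True-score variance = [15.4²·0.80 + 12.7²·0.65] − 265.989 = 294.567 − 265.989 = 28.5777.
Reliability = 28.5777 / 132.461 = 0.216.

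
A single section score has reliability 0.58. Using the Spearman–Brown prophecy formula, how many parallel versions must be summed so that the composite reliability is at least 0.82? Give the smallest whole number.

k ≥ ρ*(1−ρ₁)/(ρ₁(1−ρ*)) = 0.82·0.42 / (0.58·0.18) = 3.299.
Smallest integer k = 4.

4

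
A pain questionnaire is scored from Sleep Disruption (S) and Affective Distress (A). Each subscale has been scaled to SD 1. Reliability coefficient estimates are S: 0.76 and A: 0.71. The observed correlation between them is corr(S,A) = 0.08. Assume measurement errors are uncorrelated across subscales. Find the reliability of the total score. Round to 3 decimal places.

0.755

Var(S+A) = 2 + 2·[0.08] = 2 + 0.16 = 2.16.
Under uncorrelated errors the observed covariances equal the true-score covariances, so only the own-variance terms attenuate.
True-score variance = [0.76 + 0.71] + 0.16 = 1.47 + 0.16 = 1.63.
Reliability = 1.63 / 2.16 = 0.755.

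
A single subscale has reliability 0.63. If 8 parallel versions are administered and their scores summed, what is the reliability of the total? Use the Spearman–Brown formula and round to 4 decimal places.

0.9316

ρ_k = kρ / (1 + (k−1)ρ) = 8·0.63 / (1 + 7·0.63) = 5.040 / 5.410 = 0.9316.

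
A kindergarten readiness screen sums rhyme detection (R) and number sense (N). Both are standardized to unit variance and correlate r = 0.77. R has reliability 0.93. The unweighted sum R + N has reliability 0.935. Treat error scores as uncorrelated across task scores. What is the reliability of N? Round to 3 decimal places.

0.840

Var(R+N) = 2 + 2·0.77 = 3.540.
True-score variance = ρ_R + ρ_N + 2·0.77, so 0.935 = (0.93 + ρ_N + 1.54) / 3.540.
ρ_N = 0.935·3.540 − 0.93 − 1.54 = 0.840.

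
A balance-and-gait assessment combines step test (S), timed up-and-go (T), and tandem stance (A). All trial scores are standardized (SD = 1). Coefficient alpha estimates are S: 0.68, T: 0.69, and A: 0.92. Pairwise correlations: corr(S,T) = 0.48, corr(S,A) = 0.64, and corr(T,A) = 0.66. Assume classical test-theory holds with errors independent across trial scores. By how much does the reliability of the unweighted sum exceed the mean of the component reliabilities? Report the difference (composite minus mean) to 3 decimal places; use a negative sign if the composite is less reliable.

Var(sum) = 3 + 3.56 = 6.56; true-score variance = 2.29 + 3.56 = 5.85; composite reliability = 0.8918.
Mean component reliability = 0.7633.
Difference = 0.8918 − 0.7633 = 0.128.

0.128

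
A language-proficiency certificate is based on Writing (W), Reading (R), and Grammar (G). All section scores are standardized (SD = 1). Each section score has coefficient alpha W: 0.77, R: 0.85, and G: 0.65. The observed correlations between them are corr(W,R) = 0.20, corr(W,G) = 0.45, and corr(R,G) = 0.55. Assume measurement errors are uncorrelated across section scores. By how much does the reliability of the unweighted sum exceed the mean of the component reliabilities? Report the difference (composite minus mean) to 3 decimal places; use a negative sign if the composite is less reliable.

0.108

Var(sum) = 3 + 2.4 = 5.4; true-score variance = 2.27 + 2.4 = 4.67; composite reliability = 0.8648.
Mean component reliability = 0.7567.
Difference = 0.8648 − 0.7567 = 0.108.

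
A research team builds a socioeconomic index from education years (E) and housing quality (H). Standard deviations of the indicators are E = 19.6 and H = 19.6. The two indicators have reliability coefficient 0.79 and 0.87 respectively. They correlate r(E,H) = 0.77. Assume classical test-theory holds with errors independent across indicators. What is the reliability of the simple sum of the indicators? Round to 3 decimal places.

0.904

Var(E+H) = 19.6² + 19.6² + 2·[19.6·19.6·0.77] = 768.32 + 591.606 = 1359.93.
Under uncorrelated errors the observed covariances equal the true-score covariances, so only the own-variance terms attenuate.
True-score variance = [19.6²·0.79 + 19.6²·0.87] + 591.606 = 637.706 + 591.606 = 1229.31.
Reliability = 1229.31 / 1359.93 = 0.904.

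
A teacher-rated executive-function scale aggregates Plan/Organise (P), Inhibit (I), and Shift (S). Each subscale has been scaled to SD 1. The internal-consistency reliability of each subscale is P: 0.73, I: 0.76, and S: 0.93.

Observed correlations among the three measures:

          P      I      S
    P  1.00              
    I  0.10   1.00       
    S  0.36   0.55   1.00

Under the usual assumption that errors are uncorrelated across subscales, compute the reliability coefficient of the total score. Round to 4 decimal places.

0.8845

Var(P+I+S) = 3 + 2·[0.10 + 0.36 + 0.55] = 3 + 2.02 = 5.02.
With uncorrelated errors the cross-covariances are all true-score covariance, so they carry over unchanged; only the diagonal terms shrink to ρᵢσᵢ².
True-score variance = [0.73 + 0.76 + 0.93] + 2.02 = 2.42 + 2.02 = 4.44.
Reliability = 4.44 / 5.02 = 0.8845.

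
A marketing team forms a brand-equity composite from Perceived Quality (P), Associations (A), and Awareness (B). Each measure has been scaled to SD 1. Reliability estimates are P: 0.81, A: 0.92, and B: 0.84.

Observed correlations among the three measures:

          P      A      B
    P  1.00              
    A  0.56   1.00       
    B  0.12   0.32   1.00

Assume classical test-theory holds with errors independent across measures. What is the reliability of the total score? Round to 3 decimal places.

0.914

Var(P+A+B) = 3 + 2·[0.56 + 0.12 + 0.32] = 3 + 2 = 5.
With uncorrelated errors the cross-covariances are all true-score covariance, so they carry over unchanged; only the diagonal terms shrink to ρᵢσᵢ².
True-score variance = [0.81 + 0.92 + 0.84] + 2 = 2.57 + 2 = 4.57.
Reliability = 4.57 / 5 = 0.914.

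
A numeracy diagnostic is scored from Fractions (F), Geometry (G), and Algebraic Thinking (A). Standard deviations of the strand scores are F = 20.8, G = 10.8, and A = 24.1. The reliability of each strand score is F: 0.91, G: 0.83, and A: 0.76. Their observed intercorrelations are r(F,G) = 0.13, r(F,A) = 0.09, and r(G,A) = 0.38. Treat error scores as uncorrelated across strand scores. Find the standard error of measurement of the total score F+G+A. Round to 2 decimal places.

Var(total) = 1130.09 + 346.45 = 1476.54.
True-score variance = 931.929 + 346.45 = 1278.38, so reliability = 0.8658.
Error variance = 1476.54 − 1278.38 = 198.161; SEM = √198.161 = 14.08.

14.08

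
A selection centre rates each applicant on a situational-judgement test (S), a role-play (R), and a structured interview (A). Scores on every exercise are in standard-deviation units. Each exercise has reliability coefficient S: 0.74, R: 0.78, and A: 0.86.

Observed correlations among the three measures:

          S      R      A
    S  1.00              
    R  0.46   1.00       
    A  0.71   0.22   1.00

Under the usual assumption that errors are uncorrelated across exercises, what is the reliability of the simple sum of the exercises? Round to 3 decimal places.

Var(S+R+A) = 3 + 2·[0.46 + 0.71 + 0.22] = 3 + 2.78 = 5.78.
Under uncorrelated errors the observed covariances equal the true-score covariances, so only the own-variance terms attenuate.
True-score variance = [0.74 + 0.78 + 0.86] + 2.78 = 2.38 + 2.78 = 5.16.
Reliability = 5.16 / 5.78 = 0.893.

0.893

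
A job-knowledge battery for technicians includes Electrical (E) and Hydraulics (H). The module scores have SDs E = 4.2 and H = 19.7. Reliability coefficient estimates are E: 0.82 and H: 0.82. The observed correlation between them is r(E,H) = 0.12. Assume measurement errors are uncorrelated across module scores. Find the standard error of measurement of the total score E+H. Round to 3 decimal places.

8.546

Var(total) = 405.73 + 19.8576 = 425.588.
True-score variance = 332.699 + 19.8576 = 352.556, so reliability = 0.8284.
Error variance = 425.588 − 352.556 = 73.0314; SEM = √73.0314 = 8.546.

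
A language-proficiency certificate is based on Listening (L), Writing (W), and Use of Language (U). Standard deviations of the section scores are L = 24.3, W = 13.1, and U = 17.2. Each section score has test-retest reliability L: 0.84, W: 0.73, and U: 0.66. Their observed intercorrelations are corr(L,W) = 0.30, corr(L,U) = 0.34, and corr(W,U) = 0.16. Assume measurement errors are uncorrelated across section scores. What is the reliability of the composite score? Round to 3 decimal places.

Var(L+W+U) = 24.3² + 13.1² + 17.2² + 2·[24.3·13.1·0.30 + 24.3·17.2·0.34 + 13.1·17.2·0.16] = 1057.94 + 547.313 = 1605.25.
Under uncorrelated errors the observed covariances equal the true-score covariances, so only the own-variance terms attenuate.
True-score variance = [24.3²·0.84 + 13.1²·0.73 + 17.2²·0.66] + 547.313 = 816.541 + 547.313 = 1363.85.
Reliability = 1363.85 / 1605.25 = 0.850.

0.850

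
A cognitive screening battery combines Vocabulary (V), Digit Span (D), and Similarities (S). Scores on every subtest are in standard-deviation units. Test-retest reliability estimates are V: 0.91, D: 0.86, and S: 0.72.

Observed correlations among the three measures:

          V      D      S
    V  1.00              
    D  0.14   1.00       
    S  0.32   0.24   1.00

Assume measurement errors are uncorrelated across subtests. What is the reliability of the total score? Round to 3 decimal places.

Var(V+D+S) = 3 + 2·[0.14 + 0.32 + 0.24] = 3 + 1.4 = 4.4.
With uncorrelated errors the cross-covariances are all true-score covariance, so they carry over unchanged; only the diagonal terms shrink to ρᵢσᵢ².
True-score variance = [0.91 + 0.86 + 0.72] + 1.4 = 2.49 + 1.4 = 3.89.
Reliability = 3.89 / 4.4 = 0.884.

0.884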